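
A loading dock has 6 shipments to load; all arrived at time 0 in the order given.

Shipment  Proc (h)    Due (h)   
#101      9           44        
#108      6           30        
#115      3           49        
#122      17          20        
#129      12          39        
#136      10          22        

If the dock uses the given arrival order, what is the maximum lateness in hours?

35

FIFO (arrival order): #101 #108 #115 #122 #129 #136.
#101: 0→9, due 44, lateness -35
#108: 9→15, due 30, lateness -15
#115: 15→18, due 49, lateness -31
#122: 18→35, due 20, lateness 15
#129: 35→47, due 39, lateness 8
#136: 47→57, due 22, lateness 35
Maximum = 35.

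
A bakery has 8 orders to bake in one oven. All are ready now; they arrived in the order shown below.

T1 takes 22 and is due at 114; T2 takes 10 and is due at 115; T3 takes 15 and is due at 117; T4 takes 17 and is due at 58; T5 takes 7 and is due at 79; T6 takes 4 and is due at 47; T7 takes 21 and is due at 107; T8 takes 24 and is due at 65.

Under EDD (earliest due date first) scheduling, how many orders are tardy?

EDD (increasing due date): T6 T4 T8 T5 T7 T1 T2 T3.
T6: 0→4, due 47, tardiness 0
T4: 4→21, due 58, tardiness 0
T8: 21→45, due 65, tardiness 0
T5: 45→52, due 79, tardiness 0
T7: 52→73, due 107, tardiness 0
T1: 73→95, due 114, tardiness 0
T2: 95→105, due 115, tardiness 0
T3: 105→120, due 117, tardiness 3
Late orders: 1.

1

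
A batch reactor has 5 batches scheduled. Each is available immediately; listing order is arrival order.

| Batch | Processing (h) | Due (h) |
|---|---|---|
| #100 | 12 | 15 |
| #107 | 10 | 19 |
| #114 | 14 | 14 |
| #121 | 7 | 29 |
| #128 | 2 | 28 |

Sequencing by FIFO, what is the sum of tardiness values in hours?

FIFO (arrival order): #100 #107 #114 #121 #128.
#100: 0→12, due 15, tardiness 0
#107: 12→22, due 19, tardiness 3
#114: 22→36, due 14, tardiness 22
#121: 36→43, due 29, tardiness 14
#128: 43→45, due 28, tardiness 17
Sum = 0+3+22+14+17 = 56.

56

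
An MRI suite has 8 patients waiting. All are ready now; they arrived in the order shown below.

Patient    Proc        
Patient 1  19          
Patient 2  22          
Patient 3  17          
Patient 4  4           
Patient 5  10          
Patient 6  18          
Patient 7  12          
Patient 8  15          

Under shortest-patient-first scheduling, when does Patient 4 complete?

4

SPT (increasing processing time): Patient 4 Patient 5 Patient 7 Patient 8 Patient 3 Patient 6 Patient 1 Patient 2.
Patient 4: 0→4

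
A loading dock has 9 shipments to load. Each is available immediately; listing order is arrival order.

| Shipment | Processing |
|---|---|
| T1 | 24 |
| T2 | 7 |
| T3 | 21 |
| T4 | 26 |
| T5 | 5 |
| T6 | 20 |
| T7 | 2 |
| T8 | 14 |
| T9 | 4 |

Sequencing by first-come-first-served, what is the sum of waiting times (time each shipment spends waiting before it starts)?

595

FIFO (arrival order): T1 T2 T3 T4 T5 T6 T7 T8 T9.
T1: waits 0, runs 0→24
T2: waits 24, runs 24→31
T3: waits 31, runs 31→52
T4: waits 52, runs 52→78
T5: waits 78, runs 78→83
T6: waits 83, runs 83→103
T7: waits 103, runs 103→105
T8: waits 105, runs 105→119
T9: waits 119, runs 119→123
Sum = 0+24+31+52+78+83+103+105+119 = 595.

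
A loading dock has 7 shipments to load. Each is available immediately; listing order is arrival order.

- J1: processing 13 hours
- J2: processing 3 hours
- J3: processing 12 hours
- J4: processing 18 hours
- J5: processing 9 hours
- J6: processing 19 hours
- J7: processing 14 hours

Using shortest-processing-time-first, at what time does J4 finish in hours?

SPT (increasing processing time): J2 J5 J3 J1 J7 J4 J6.
J2: 0→3
J5: 3→12
J3: 12→24
J1: 24→37
J7: 37→51
J4: 51→69

69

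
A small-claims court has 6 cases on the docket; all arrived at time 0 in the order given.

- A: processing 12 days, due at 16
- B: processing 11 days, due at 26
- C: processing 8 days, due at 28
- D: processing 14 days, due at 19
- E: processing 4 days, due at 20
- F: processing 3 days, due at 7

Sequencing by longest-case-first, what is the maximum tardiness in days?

LPT (decreasing processing time): D A B C E F.
D: 0→14, due 19, tardiness 0
A: 14→26, due 16, tardiness 10
B: 26→37, due 26, tardiness 11
C: 37→45, due 28, tardiness 17
E: 45→49, due 20, tardiness 29
F: 49→52, due 7, tardiness 45
Maximum = 45.

45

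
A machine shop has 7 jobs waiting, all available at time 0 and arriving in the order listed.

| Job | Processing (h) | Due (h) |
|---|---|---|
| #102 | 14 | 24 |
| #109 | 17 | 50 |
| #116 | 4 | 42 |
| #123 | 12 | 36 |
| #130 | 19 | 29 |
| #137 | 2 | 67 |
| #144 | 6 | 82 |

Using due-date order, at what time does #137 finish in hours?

EDD (increasing due date): #102 #130 #123 #116 #109 #137 #144.
#102: 0→14
#130: 14→33
#123: 33→45
#116: 45→49
#109: 49→66
#137: 66→68

68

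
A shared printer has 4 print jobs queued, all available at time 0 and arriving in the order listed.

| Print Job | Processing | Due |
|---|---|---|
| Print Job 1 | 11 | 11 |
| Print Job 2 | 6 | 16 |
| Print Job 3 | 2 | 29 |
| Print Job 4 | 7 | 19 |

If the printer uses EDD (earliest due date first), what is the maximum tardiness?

EDD (increasing due date): Print Job 1 Print Job 2 Print Job 4 Print Job 3.
Print Job 1: 0→11, due 11, tardiness 0
Print Job 2: 11→17, due 16, tardiness 1
Print Job 4: 17→24, due 19, tardiness 5
Print Job 3: 24→26, due 29, tardiness 0
Maximum = 5.

5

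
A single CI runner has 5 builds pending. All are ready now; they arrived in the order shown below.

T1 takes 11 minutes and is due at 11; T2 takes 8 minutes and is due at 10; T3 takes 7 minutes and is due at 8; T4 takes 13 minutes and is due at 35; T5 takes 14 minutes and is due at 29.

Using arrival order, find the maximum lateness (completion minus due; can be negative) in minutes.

FIFO (arrival order): T1 T2 T3 T4 T5.
T1: 0→11, due 11, lateness 0
T2: 11→19, due 10, lateness 9
T3: 19→26, due 8, lateness 18
T4: 26→39, due 35, lateness 4
T5: 39→53, due 29, lateness 24
Maximum = 24.

24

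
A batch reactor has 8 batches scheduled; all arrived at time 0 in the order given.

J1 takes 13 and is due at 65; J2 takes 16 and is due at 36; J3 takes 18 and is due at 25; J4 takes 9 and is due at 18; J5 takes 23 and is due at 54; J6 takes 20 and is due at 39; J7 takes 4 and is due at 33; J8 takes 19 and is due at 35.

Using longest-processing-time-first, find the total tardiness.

LPT (decreasing processing time): J5 J6 J8 J3 J2 J1 J4 J7.
J5: 0→23, due 54, tardiness 0
J6: 23→43, due 39, tardiness 4
J8: 43→62, due 35, tardiness 27
J3: 62→80, due 25, tardiness 55
J2: 80→96, due 36, tardiness 60
J1: 96→109, due 65, tardiness 44
J4: 109→118, due 18, tardiness 100
J7: 118→122, due 33, tardiness 89
Sum = 0+4+27+55+60+44+100+89 = 379.

379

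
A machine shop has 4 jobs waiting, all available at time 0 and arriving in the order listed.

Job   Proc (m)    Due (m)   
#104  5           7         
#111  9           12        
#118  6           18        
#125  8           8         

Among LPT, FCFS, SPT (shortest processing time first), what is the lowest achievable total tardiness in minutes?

LPT (decreasing processing time): #111 #125 #118 #104.
#111: 0→9, due 12, tardiness 0
#125: 9→17, due 8, tardiness 9
#118: 17→23, due 18, tardiness 5
#104: 23→28, due 7, tardiness 21
Sum = 0+9+5+21 = 35.
FIFO (arrival order): #104 #111 #118 #125.
#104: 0→5, due 7, tardiness 0
#111: 5→14, due 12, tardiness 2
#118: 14→20, due 18, tardiness 2
#125: 20→28, due 8, tardiness 20
Sum = 0+2+2+20 = 24.
SPT (increasing processing time): #104 #118 #125 #111.
#104: 0→5, due 7, tardiness 0
#118: 5→11, due 18, tardiness 0
#125: 11→19, due 8, tardiness 11
#111: 19→28, due 12, tardiness 16
Sum = 0+0+11+16 = 27.
LPT 35, FIFO 24, SPT 27 → minimum 24.

24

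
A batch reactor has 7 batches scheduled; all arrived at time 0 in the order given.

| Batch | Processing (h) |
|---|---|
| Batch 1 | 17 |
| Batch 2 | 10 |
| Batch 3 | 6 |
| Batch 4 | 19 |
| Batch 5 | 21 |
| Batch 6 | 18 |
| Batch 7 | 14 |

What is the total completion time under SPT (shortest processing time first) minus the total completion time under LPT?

SPT (increasing processing time): Batch 3 Batch 2 Batch 7 Batch 1 Batch 6 Batch 4 Batch 5.
Batch 3: 0→6
Batch 2: 6→16
Batch 7: 16→30
Batch 1: 30→47
Batch 6: 47→65
Batch 4: 65→84
Batch 5: 84→105
Sum = 6+16+30+47+65+84+105 = 353.
LPT (decreasing processing time): Batch 5 Batch 4 Batch 6 Batch 1 Batch 7 Batch 2 Batch 3.
Batch 5: 0→21
Batch 4: 21→40
Batch 6: 40→58
Batch 1: 58→75
Batch 7: 75→89
Batch 2: 89→99
Batch 3: 99→105
Sum = 21+40+58+75+89+99+105 = 487.
Difference = 353 − 487 = -134.

-134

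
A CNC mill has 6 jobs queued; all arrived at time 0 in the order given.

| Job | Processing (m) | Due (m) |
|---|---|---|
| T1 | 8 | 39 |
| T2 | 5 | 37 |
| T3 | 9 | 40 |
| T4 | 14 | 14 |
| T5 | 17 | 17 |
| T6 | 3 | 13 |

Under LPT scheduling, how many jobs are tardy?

LPT (decreasing processing time): T5 T4 T3 T1 T2 T6.
T5: 0→17, due 17, tardiness 0
T4: 17→31, due 14, tardiness 17
T3: 31→40, due 40, tardiness 0
T1: 40→48, due 39, tardiness 9
T2: 48→53, due 37, tardiness 16
T6: 53→56, due 13, tardiness 43
Late jobs: 4.

4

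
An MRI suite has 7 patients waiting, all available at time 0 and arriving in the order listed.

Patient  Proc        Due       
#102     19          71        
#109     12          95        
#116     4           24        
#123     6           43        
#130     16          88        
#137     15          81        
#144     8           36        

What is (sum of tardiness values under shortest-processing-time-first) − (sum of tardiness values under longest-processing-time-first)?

-114

SPT (increasing processing time): #116 #123 #144 #109 #137 #130 #102.
#116: 0→4, due 24, tardiness 0
#123: 4→10, due 43, tardiness 0
#144: 10→18, due 36, tardiness 0
#109: 18→30, due 95, tardiness 0
#137: 30→45, due 81, tardiness 0
#130: 45→61, due 88, tardiness 0
#102: 61→80, due 71, tardiness 9
Sum = 0+0+0+0+0+0+9 = 9.
LPT (decreasing processing time): #102 #130 #137 #109 #144 #123 #116.
#102: 0→19, due 71, tardiness 0
#130: 19→35, due 88, tardiness 0
#137: 35→50, due 81, tardiness 0
#109: 50→62, due 95, tardiness 0
#144: 62→70, due 36, tardiness 34
#123: 70→76, due 43, tardiness 33
#116: 76→80, due 24, tardiness 56
Sum = 0+0+0+0+34+33+56 = 123.
Difference = 9 − 123 = -114.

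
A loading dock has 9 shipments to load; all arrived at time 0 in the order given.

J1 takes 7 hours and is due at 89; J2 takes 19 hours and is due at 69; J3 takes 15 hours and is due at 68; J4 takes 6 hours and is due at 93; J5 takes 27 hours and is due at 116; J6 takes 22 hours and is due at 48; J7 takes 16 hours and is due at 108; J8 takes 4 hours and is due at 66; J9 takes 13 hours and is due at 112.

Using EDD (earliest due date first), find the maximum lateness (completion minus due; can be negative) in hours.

13

EDD (increasing due date): J6 J8 J3 J2 J1 J4 J7 J9 J5.
J6: 0→22, due 48, lateness -26
J8: 22→26, due 66, lateness -40
J3: 26→41, due 68, lateness -27
J2: 41→60, due 69, lateness -9
J1: 60→67, due 89, lateness -22
J4: 67→73, due 93, lateness -20
J7: 73→89, due 108, lateness -19
J9: 89→102, due 112, lateness -10
J5: 102→129, due 116, lateness 13
Maximum = 13.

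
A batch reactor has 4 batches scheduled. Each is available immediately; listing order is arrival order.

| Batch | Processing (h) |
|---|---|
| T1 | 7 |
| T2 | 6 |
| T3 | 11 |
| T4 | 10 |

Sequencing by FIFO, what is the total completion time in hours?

FIFO (arrival order): T1 T2 T3 T4.
T1: 0→7
T2: 7→13
T3: 13→24
T4: 24→34
Sum = 7+13+24+34 = 78.

78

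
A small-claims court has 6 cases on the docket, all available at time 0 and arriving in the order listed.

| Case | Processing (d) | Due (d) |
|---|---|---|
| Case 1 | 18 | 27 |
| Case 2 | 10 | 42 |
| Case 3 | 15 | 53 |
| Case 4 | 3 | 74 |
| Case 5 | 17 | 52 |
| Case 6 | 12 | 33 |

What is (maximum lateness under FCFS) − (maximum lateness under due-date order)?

23

FIFO (arrival order): Case 1 Case 2 Case 3 Case 4 Case 5 Case 6.
Case 1: 0→18, due 27, lateness -9
Case 2: 18→28, due 42, lateness -14
Case 3: 28→43, due 53, lateness -10
Case 4: 43→46, due 74, lateness -28
Case 5: 46→63, due 52, lateness 11
Case 6: 63→75, due 33, lateness 42
Maximum = 42.
EDD (increasing due date): Case 1 Case 6 Case 2 Case 5 Case 3 Case 4.
Case 1: 0→18, due 27, lateness -9
Case 6: 18→30, due 33, lateness -3
Case 2: 30→40, due 42, lateness -2
Case 5: 40→57, due 52, lateness 5
Case 3: 57→72, due 53, lateness 19
Case 4: 72→75, due 74, lateness 1
Maximum = 19.
Difference = 42 − 19 = 23.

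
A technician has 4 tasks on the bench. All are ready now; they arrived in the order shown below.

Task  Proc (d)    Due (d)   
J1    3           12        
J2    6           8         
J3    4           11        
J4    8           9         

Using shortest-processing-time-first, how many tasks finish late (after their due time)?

SPT (increasing processing time): J1 J3 J2 J4.
J1: 0→3, due 12, tardiness 0
J3: 3→7, due 11, tardiness 0
J2: 7→13, due 8, tardiness 5
J4: 13→21, due 9, tardiness 12
Late tasks: 2.

2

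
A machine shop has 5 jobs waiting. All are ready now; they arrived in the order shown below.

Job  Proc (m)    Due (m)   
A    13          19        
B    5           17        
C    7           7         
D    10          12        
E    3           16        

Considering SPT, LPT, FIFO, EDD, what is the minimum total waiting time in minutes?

SPT (increasing processing time): E B C D A.
E: waits 0, runs 0→3
B: waits 3, runs 3→8
C: waits 8, runs 8→15
D: waits 15, runs 15→25
A: waits 25, runs 25→38
Sum = 0+3+8+15+25 = 51.
LPT (decreasing processing time): A D C B E.
A: waits 0, runs 0→13
D: waits 13, runs 13→23
C: waits 23, runs 23→30
B: waits 30, runs 30→35
E: waits 35, runs 35→38
Sum = 0+13+23+30+35 = 101.
FIFO (arrival order): A B C D E.
A: waits 0, runs 0→13
B: waits 13, runs 13→18
C: waits 18, runs 18→25
D: waits 25, runs 25→35
E: waits 35, runs 35→38
Sum = 0+13+18+25+35 = 91.
EDD (increasing due date): C D E B A.
C: waits 0, runs 0→7
D: waits 7, runs 7→17
E: waits 17, runs 17→20
B: waits 20, runs 20→25
A: waits 25, runs 25→38
Sum = 0+7+17+20+25 = 69.
SPT 51, LPT 101, FIFO 91, EDD 69 → minimum 51.

51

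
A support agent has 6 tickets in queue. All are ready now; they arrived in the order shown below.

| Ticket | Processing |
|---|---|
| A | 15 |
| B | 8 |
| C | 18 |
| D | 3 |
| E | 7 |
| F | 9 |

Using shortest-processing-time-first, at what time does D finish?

3

SPT (increasing processing time): D E B F A C.
D: 0→3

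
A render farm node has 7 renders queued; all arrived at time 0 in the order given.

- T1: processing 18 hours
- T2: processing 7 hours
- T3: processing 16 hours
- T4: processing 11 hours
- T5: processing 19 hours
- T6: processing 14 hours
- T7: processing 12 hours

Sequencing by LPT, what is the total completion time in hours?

LPT (decreasing processing time): T5 T1 T3 T6 T7 T4 T2.
T5: 0→19
T1: 19→37
T3: 37→53
T6: 53→67
T7: 67→79
T4: 79→90
T2: 90→97
Sum = 19+37+53+67+79+90+97 = 442.

442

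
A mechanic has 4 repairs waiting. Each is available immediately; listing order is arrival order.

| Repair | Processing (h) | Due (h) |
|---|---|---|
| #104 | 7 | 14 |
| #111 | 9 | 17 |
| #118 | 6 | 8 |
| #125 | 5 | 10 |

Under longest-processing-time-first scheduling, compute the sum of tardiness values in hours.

LPT (decreasing processing time): #111 #104 #118 #125.
#111: 0→9, due 17, tardiness 0
#104: 9→16, due 14, tardiness 2
#118: 16→22, due 8, tardiness 14
#125: 22→27, due 10, tardiness 17
Sum = 0+2+14+17 = 33.

33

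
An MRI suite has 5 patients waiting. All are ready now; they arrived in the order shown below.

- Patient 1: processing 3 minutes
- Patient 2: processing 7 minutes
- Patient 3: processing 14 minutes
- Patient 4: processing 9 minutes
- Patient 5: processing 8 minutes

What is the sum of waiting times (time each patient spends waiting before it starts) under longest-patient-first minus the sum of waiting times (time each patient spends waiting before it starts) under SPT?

LPT (decreasing processing time): Patient 3 Patient 4 Patient 5 Patient 2 Patient 1.
Patient 3: waits 0, runs 0→14
Patient 4: waits 14, runs 14→23
Patient 5: waits 23, runs 23→31
Patient 2: waits 31, runs 31→38
Patient 1: waits 38, runs 38→41
Sum = 0+14+23+31+38 = 106.
SPT (increasing processing time): Patient 1 Patient 2 Patient 5 Patient 4 Patient 3.
Patient 1: waits 0, runs 0→3
Patient 2: waits 3, runs 3→10
Patient 5: waits 10, runs 10→18
Patient 4: waits 18, runs 18→27
Patient 3: waits 27, runs 27→41
Sum = 0+3+10+18+27 = 58.
Difference = 106 − 58 = 48.

48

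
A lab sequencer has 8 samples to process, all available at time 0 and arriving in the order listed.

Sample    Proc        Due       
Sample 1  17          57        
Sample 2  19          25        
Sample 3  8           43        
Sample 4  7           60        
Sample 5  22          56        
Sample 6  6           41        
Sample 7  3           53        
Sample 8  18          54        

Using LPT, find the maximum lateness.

56

LPT (decreasing processing time): Sample 5 Sample 2 Sample 8 Sample 1 Sample 3 Sample 4 Sample 6 Sample 7.
Sample 5: 0→22, due 56, lateness -34
Sample 2: 22→41, due 25, lateness 16
Sample 8: 41→59, due 54, lateness 5
Sample 1: 59→76, due 57, lateness 19
Sample 3: 76→84, due 43, lateness 41
Sample 4: 84→91, due 60, lateness 31
Sample 6: 91→97, due 41, lateness 56
Sample 7: 97→100, due 53, lateness 47
Maximum = 56.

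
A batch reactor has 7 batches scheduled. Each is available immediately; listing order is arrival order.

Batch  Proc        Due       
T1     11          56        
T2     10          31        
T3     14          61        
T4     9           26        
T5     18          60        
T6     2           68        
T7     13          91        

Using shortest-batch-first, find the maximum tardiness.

SPT (increasing processing time): T6 T4 T2 T1 T7 T3 T5.
T6: 0→2, due 68, tardiness 0
T4: 2→11, due 26, tardiness 0
T2: 11→21, due 31, tardiness 0
T1: 21→32, due 56, tardiness 0
T7: 32→45, due 91, tardiness 0
T3: 45→59, due 61, tardiness 0
T5: 59→77, due 60, tardiness 17
Maximum = 17.

17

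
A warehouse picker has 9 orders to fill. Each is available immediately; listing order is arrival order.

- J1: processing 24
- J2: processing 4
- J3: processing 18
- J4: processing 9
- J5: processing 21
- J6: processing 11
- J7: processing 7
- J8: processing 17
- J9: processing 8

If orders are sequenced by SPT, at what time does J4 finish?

28

SPT (increasing processing time): J2 J7 J9 J4 J6 J8 J3 J5 J1.
J2: 0→4
J7: 4→11
J9: 11→19
J4: 19→28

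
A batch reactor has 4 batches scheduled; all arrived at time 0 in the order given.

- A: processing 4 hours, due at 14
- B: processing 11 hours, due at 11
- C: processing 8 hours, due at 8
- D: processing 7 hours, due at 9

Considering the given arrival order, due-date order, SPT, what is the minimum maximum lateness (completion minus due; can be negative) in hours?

FIFO (arrival order): A B C D.
A: 0→4, due 14, lateness -10
B: 4→15, due 11, lateness 4
C: 15→23, due 8, lateness 15
D: 23→30, due 9, lateness 21
Maximum = 21.
EDD (increasing due date): C D B A.
C: 0→8, due 8, lateness 0
D: 8→15, due 9, lateness 6
B: 15→26, due 11, lateness 15
A: 26→30, due 14, lateness 16
Maximum = 16.
SPT (increasing processing time): A D C B.
A: 0→4, due 14, lateness -10
D: 4→11, due 9, lateness 2
C: 11→19, due 8, lateness 11
B: 19→30, due 11, lateness 19
Maximum = 19.
FIFO 21, EDD 16, SPT 19 → minimum 16.

16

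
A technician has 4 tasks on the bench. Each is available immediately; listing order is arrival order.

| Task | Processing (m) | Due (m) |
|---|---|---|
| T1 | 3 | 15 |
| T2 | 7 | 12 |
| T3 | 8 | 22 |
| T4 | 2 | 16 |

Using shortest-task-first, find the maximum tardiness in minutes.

SPT (increasing processing time): T4 T1 T2 T3.
T4: 0→2, due 16, tardiness 0
T1: 2→5, due 15, tardiness 0
T2: 5→12, due 12, tardiness 0
T3: 12→20, due 22, tardiness 0
Maximum = 0.

0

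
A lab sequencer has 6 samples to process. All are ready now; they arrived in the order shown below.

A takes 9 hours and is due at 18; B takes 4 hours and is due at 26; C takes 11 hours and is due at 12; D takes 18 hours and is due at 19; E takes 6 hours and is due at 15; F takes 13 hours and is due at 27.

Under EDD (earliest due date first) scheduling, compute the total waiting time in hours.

146

EDD (increasing due date): C E A D B F.
C: waits 0, runs 0→11
E: waits 11, runs 11→17
A: waits 17, runs 17→26
D: waits 26, runs 26→44
B: waits 44, runs 44→48
F: waits 48, runs 48→61
Sum = 0+11+17+26+44+48 = 146.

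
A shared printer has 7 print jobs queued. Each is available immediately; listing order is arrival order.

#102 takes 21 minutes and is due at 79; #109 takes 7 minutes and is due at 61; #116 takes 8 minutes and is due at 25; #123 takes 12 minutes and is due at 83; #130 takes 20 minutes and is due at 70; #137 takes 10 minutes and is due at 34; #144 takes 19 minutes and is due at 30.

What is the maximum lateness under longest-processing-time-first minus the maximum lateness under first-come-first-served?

LPT (decreasing processing time): #102 #130 #144 #123 #137 #116 #109.
#102: 0→21, due 79, lateness -58
#130: 21→41, due 70, lateness -29
#144: 41→60, due 30, lateness 30
#123: 60→72, due 83, lateness -11
#137: 72→82, due 34, lateness 48
#116: 82→90, due 25, lateness 65
#109: 90→97, due 61, lateness 36
Maximum = 65.
FIFO (arrival order): #102 #109 #116 #123 #130 #137 #144.
#102: 0→21, due 79, lateness -58
#109: 21→28, due 61, lateness -33
#116: 28→36, due 25, lateness 11
#123: 36→48, due 83, lateness -35
#130: 48→68, due 70, lateness -2
#137: 68→78, due 34, lateness 44
#144: 78→97, due 30, lateness 67
Maximum = 67.
Difference = 65 − 67 = -2.

-2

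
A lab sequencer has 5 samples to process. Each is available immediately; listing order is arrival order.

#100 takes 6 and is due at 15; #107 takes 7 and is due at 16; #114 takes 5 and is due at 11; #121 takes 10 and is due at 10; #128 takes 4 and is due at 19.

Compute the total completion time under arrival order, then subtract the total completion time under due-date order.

FIFO (arrival order): #100 #107 #114 #121 #128.
#100: 0→6
#107: 6→13
#114: 13→18
#121: 18→28
#128: 28→32
Sum = 6+13+18+28+32 = 97.
EDD (increasing due date): #121 #114 #100 #107 #128.
#121: 0→10
#114: 10→15
#100: 15→21
#107: 21→28
#128: 28→32
Sum = 10+15+21+28+32 = 106.
Difference = 97 − 106 = -9.

-9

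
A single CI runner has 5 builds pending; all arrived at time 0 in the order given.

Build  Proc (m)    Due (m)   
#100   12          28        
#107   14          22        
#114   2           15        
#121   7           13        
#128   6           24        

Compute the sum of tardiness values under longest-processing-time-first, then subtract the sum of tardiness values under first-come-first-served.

5

LPT (decreasing processing time): #107 #100 #121 #128 #114.
#107: 0→14, due 22, tardiness 0
#100: 14→26, due 28, tardiness 0
#121: 26→33, due 13, tardiness 20
#128: 33→39, due 24, tardiness 15
#114: 39→41, due 15, tardiness 26
Sum = 0+0+20+15+26 = 61.
FIFO (arrival order): #100 #107 #114 #121 #128.
#100: 0→12, due 28, tardiness 0
#107: 12→26, due 22, tardiness 4
#114: 26→28, due 15, tardiness 13
#121: 28→35, due 13, tardiness 22
#128: 35→41, due 24, tardiness 17
Sum = 0+4+13+22+17 = 56.
Difference = 61 − 56 = 5.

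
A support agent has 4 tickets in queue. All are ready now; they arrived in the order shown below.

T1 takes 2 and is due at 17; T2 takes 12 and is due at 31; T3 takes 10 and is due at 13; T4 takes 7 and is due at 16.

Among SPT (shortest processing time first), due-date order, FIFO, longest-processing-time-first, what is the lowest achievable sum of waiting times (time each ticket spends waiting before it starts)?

SPT (increasing processing time): T1 T4 T3 T2.
T1: waits 0, runs 0→2
T4: waits 2, runs 2→9
T3: waits 9, runs 9→19
T2: waits 19, runs 19→31
Sum = 0+2+9+19 = 30.
EDD (increasing due date): T3 T4 T1 T2.
T3: waits 0, runs 0→10
T4: waits 10, runs 10→17
T1: waits 17, runs 17→19
T2: waits 19, runs 19→31
Sum = 0+10+17+19 = 46.
FIFO (arrival order): T1 T2 T3 T4.
T1: waits 0, runs 0→2
T2: waits 2, runs 2→14
T3: waits 14, runs 14→24
T4: waits 24, runs 24→31
Sum = 0+2+14+24 = 40.
LPT (decreasing processing time): T2 T3 T4 T1.
T2: waits 0, runs 0→12
T3: waits 12, runs 12→22
T4: waits 22, runs 22→29
T1: waits 29, runs 29→31
Sum = 0+12+22+29 = 63.
SPT 30, EDD 46, FIFO 40, LPT 63 → minimum 30.

30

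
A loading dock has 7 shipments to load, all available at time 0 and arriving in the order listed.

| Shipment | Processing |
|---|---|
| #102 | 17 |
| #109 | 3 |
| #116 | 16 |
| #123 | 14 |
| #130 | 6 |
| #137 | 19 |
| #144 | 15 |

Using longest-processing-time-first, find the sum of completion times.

432

LPT (decreasing processing time): #137 #102 #116 #144 #123 #130 #109.
#137: 0→19
#102: 19→36
#116: 36→52
#144: 52→67
#123: 67→81
#130: 81→87
#109: 87→90
Sum = 19+36+52+67+81+87+90 = 432.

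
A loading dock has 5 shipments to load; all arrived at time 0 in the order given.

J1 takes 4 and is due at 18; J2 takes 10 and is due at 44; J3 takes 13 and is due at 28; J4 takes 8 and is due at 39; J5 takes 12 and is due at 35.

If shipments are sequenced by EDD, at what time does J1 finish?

4

EDD (increasing due date): J1 J3 J5 J4 J2.
J1: 0→4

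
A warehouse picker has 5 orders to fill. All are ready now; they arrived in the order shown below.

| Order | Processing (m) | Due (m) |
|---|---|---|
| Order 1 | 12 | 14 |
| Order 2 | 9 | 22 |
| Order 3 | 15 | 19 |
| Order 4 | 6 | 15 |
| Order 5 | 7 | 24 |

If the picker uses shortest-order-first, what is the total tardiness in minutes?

SPT (increasing processing time): Order 4 Order 5 Order 2 Order 1 Order 3.
Order 4: 0→6, due 15, tardiness 0
Order 5: 6→13, due 24, tardiness 0
Order 2: 13→22, due 22, tardiness 0
Order 1: 22→34, due 14, tardiness 20
Order 3: 34→49, due 19, tardiness 30
Sum = 0+0+0+20+30 = 50.

50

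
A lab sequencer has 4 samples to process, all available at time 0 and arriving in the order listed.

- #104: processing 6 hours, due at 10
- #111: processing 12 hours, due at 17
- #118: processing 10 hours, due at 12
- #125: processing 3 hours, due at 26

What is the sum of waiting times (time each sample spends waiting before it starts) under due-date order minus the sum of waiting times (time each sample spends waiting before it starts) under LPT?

-12

EDD (increasing due date): #104 #118 #111 #125.
#104: waits 0, runs 0→6
#118: waits 6, runs 6→16
#111: waits 16, runs 16→28
#125: waits 28, runs 28→31
Sum = 0+6+16+28 = 50.
LPT (decreasing processing time): #111 #118 #104 #125.
#111: waits 0, runs 0→12
#118: waits 12, runs 12→22
#104: waits 22, runs 22→28
#125: waits 28, runs 28→31
Sum = 0+12+22+28 = 62.
Difference = 50 − 62 = -12.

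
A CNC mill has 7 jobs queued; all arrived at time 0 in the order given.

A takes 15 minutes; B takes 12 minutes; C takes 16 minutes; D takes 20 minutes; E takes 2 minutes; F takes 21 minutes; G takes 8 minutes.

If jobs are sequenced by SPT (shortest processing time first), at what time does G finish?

10

SPT (increasing processing time): E G B A C D F.
E: 0→2
G: 2→10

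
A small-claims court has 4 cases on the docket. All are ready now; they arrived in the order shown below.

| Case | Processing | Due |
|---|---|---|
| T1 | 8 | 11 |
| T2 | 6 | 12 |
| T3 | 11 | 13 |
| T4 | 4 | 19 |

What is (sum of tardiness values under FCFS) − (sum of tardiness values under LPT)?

-7

FIFO (arrival order): T1 T2 T3 T4.
T1: 0→8, due 11, tardiness 0
T2: 8→14, due 12, tardiness 2
T3: 14→25, due 13, tardiness 12
T4: 25→29, due 19, tardiness 10
Sum = 0+2+12+10 = 24.
LPT (decreasing processing time): T3 T1 T2 T4.
T3: 0→11, due 13, tardiness 0
T1: 11→19, due 11, tardiness 8
T2: 19→25, due 12, tardiness 13
T4: 25→29, due 19, tardiness 10
Sum = 0+8+13+10 = 31.
Difference = 24 − 31 = -7.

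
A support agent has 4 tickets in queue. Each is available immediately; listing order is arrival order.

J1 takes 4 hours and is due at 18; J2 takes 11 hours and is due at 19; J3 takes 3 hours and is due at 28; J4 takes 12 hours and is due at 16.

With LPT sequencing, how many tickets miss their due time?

3

LPT (decreasing processing time): J4 J2 J1 J3.
J4: 0→12, due 16, tardiness 0
J2: 12→23, due 19, tardiness 4
J1: 23→27, due 18, tardiness 9
J3: 27→30, due 28, tardiness 2
Late tickets: 3.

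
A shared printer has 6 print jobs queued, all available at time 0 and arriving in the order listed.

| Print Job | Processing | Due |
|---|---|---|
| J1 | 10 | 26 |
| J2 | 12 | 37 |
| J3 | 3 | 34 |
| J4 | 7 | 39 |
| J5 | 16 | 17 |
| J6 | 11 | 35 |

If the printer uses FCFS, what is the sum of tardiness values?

FIFO (arrival order): J1 J2 J3 J4 J5 J6.
J1: 0→10, due 26, tardiness 0
J2: 10→22, due 37, tardiness 0
J3: 22→25, due 34, tardiness 0
J4: 25→32, due 39, tardiness 0
J5: 32→48, due 17, tardiness 31
J6: 48→59, due 35, tardiness 24
Sum = 0+0+0+0+31+24 = 55.

55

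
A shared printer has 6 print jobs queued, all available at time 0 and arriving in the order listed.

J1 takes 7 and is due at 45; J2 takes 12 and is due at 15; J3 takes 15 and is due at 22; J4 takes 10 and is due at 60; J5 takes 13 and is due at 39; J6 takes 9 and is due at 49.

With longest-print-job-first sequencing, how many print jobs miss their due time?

LPT (decreasing processing time): J3 J5 J2 J4 J6 J1.
J3: 0→15, due 22, tardiness 0
J5: 15→28, due 39, tardiness 0
J2: 28→40, due 15, tardiness 25
J4: 40→50, due 60, tardiness 0
J6: 50→59, due 49, tardiness 10
J1: 59→66, due 45, tardiness 21
Late print jobs: 3.

3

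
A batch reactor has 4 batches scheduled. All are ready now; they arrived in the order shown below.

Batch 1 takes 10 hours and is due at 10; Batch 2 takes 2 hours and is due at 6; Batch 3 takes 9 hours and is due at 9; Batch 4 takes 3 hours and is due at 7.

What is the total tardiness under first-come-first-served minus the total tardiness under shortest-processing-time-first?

FIFO (arrival order): Batch 1 Batch 2 Batch 3 Batch 4.
Batch 1: 0→10, due 10, tardiness 0
Batch 2: 10→12, due 6, tardiness 6
Batch 3: 12→21, due 9, tardiness 12
Batch 4: 21→24, due 7, tardiness 17
Sum = 0+6+12+17 = 35.
SPT (increasing processing time): Batch 2 Batch 4 Batch 3 Batch 1.
Batch 2: 0→2, due 6, tardiness 0
Batch 4: 2→5, due 7, tardiness 0
Batch 3: 5→14, due 9, tardiness 5
Batch 1: 14→24, due 10, tardiness 14
Sum = 0+0+5+14 = 19.
Difference = 35 − 19 = 16.

16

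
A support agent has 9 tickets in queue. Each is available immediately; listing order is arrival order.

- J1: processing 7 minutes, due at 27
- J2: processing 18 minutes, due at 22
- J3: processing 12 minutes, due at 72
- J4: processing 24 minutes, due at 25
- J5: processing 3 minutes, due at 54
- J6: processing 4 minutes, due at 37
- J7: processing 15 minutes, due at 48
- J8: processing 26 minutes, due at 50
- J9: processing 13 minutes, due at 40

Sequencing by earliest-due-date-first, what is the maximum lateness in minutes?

57

EDD (increasing due date): J2 J4 J1 J6 J9 J7 J8 J5 J3.
J2: 0→18, due 22, lateness -4
J4: 18→42, due 25, lateness 17
J1: 42→49, due 27, lateness 22
J6: 49→53, due 37, lateness 16
J9: 53→66, due 40, lateness 26
J7: 66→81, due 48, lateness 33
J8: 81→107, due 50, lateness 57
J5: 107→110, due 54, lateness 56
J3: 110→122, due 72, lateness 50
Maximum = 57.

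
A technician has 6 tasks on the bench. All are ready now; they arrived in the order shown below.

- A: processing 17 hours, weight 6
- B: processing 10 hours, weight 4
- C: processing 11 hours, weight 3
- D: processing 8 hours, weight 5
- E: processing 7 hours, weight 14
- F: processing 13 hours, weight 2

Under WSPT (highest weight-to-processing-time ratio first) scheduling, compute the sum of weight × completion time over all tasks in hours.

816

WSPT (decreasing weight/processing-time ratio): E D B A C F.
E: finishes 7, weight 14, w·C = 98
D: finishes 15, weight 5, w·C = 75
B: finishes 25, weight 4, w·C = 100
A: finishes 42, weight 6, w·C = 252
C: finishes 53, weight 3, w·C = 159
F: finishes 66, weight 2, w·C = 132
Sum = 98+75+100+252+159+132 = 816.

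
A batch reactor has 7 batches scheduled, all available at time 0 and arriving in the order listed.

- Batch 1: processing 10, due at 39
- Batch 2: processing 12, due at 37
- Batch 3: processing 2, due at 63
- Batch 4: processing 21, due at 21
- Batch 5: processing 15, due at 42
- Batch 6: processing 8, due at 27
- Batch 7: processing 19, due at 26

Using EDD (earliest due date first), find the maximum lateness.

43

EDD (increasing due date): Batch 4 Batch 7 Batch 6 Batch 2 Batch 1 Batch 5 Batch 3.
Batch 4: 0→21, due 21, lateness 0
Batch 7: 21→40, due 26, lateness 14
Batch 6: 40→48, due 27, lateness 21
Batch 2: 48→60, due 37, lateness 23
Batch 1: 60→70, due 39, lateness 31
Batch 5: 70→85, due 42, lateness 43
Batch 3: 85→87, due 63, lateness 24
Maximum = 43.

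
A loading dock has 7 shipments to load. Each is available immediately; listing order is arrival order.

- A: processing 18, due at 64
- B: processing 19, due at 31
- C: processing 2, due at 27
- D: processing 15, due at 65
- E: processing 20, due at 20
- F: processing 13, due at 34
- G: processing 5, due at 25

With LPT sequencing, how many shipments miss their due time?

5

LPT (decreasing processing time): E B A D F G C.
E: 0→20, due 20, tardiness 0
B: 20→39, due 31, tardiness 8
A: 39→57, due 64, tardiness 0
D: 57→72, due 65, tardiness 7
F: 72→85, due 34, tardiness 51
G: 85→90, due 25, tardiness 65
C: 90→92, due 27, tardiness 65
Late shipments: 5.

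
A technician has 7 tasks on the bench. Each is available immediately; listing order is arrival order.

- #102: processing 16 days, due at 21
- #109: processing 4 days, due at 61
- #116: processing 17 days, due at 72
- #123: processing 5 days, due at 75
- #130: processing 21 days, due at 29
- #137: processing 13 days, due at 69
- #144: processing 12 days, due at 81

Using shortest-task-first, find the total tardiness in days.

SPT (increasing processing time): #109 #123 #144 #137 #102 #116 #130.
#109: 0→4, due 61, tardiness 0
#123: 4→9, due 75, tardiness 0
#144: 9→21, due 81, tardiness 0
#137: 21→34, due 69, tardiness 0
#102: 34→50, due 21, tardiness 29
#116: 50→67, due 72, tardiness 0
#130: 67→88, due 29, tardiness 59
Sum = 0+0+0+0+29+0+59 = 88.

88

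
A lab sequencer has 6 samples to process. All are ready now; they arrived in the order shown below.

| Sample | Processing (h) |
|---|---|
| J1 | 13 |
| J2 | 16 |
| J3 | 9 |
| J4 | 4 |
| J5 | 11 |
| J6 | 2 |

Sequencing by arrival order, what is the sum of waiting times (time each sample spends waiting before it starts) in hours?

FIFO (arrival order): J1 J2 J3 J4 J5 J6.
J1: waits 0, runs 0→13
J2: waits 13, runs 13→29
J3: waits 29, runs 29→38
J4: waits 38, runs 38→42
J5: waits 42, runs 42→53
J6: waits 53, runs 53→55
Sum = 0+13+29+38+42+53 = 175.

175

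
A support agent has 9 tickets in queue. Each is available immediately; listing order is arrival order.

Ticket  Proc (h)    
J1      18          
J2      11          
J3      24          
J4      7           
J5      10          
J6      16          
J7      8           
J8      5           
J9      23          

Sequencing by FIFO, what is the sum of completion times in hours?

631

FIFO (arrival order): J1 J2 J3 J4 J5 J6 J7 J8 J9.
J1: 0→18
J2: 18→29
J3: 29→53
J4: 53→60
J5: 60→70
J6: 70→86
J7: 86→94
J8: 94→99
J9: 99→122
Sum = 18+29+53+60+70+86+94+99+122 = 631.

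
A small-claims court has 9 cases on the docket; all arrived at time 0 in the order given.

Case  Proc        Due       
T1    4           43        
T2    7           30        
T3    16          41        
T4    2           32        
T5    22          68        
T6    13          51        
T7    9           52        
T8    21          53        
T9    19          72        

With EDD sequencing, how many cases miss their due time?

EDD (increasing due date): T2 T4 T3 T1 T6 T7 T8 T5 T9.
T2: 0→7, due 30, tardiness 0
T4: 7→9, due 32, tardiness 0
T3: 9→25, due 41, tardiness 0
T1: 25→29, due 43, tardiness 0
T6: 29→42, due 51, tardiness 0
T7: 42→51, due 52, tardiness 0
T8: 51→72, due 53, tardiness 19
T5: 72→94, due 68, tardiness 26
T9: 94→113, due 72, tardiness 41
Late cases: 3.

3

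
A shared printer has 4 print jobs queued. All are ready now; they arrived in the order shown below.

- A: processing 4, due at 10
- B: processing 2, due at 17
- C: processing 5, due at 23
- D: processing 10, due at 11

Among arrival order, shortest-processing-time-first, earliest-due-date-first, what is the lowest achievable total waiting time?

19

FIFO (arrival order): A B C D.
A: waits 0, runs 0→4
B: waits 4, runs 4→6
C: waits 6, runs 6→11
D: waits 11, runs 11→21
Sum = 0+4+6+11 = 21.
SPT (increasing processing time): B A C D.
B: waits 0, runs 0→2
A: waits 2, runs 2→6
C: waits 6, runs 6→11
D: waits 11, runs 11→21
Sum = 0+2+6+11 = 19.
EDD (increasing due date): A D B C.
A: waits 0, runs 0→4
D: waits 4, runs 4→14
B: waits 14, runs 14→16
C: waits 16, runs 16→21
Sum = 0+4+14+16 = 34.
FIFO 21, SPT 19, EDD 34 → minimum 19.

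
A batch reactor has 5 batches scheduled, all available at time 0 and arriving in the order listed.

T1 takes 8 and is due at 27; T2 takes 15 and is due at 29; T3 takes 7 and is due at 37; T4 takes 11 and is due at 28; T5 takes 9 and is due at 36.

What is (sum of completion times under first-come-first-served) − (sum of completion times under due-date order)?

-2

FIFO (arrival order): T1 T2 T3 T4 T5.
T1: 0→8
T2: 8→23
T3: 23→30
T4: 30→41
T5: 41→50
Sum = 8+23+30+41+50 = 152.
EDD (increasing due date): T1 T4 T2 T5 T3.
T1: 0→8
T4: 8→19
T2: 19→34
T5: 34→43
T3: 43→50
Sum = 8+19+34+43+50 = 154.
Difference = 152 − 154 = -2.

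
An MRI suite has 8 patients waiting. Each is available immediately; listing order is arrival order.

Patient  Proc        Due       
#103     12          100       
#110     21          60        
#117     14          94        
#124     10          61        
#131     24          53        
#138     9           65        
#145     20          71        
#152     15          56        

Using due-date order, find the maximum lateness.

EDD (increasing due date): #131 #152 #110 #124 #138 #145 #117 #103.
#131: 0→24, due 53, lateness -29
#152: 24→39, due 56, lateness -17
#110: 39→60, due 60, lateness 0
#124: 60→70, due 61, lateness 9
#138: 70→79, due 65, lateness 14
#145: 79→99, due 71, lateness 28
#117: 99→113, due 94, lateness 19
#103: 113→125, due 100, lateness 25
Maximum = 28.

28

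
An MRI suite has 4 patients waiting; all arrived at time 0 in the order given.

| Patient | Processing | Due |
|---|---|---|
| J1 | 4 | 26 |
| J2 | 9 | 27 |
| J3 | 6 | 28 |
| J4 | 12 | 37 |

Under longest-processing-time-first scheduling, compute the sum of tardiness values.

LPT (decreasing processing time): J4 J2 J3 J1.
J4: 0→12, due 37, tardiness 0
J2: 12→21, due 27, tardiness 0
J3: 21→27, due 28, tardiness 0
J1: 27→31, due 26, tardiness 5
Sum = 0+0+0+5 = 5.

5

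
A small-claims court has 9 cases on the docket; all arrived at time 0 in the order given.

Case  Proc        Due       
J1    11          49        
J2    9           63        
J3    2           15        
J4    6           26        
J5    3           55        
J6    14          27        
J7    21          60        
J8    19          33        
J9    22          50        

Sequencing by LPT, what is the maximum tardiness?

92

LPT (decreasing processing time): J9 J7 J8 J6 J1 J2 J4 J5 J3.
J9: 0→22, due 50, tardiness 0
J7: 22→43, due 60, tardiness 0
J8: 43→62, due 33, tardiness 29
J6: 62→76, due 27, tardiness 49
J1: 76→87, due 49, tardiness 38
J2: 87→96, due 63, tardiness 33
J4: 96→102, due 26, tardiness 76
J5: 102→105, due 55, tardiness 50
J3: 105→107, due 15, tardiness 92
Maximum = 92.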